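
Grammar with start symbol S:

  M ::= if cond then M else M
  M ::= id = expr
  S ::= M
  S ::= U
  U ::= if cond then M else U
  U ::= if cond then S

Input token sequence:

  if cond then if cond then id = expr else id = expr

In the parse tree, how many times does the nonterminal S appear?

[S [U if cond then [S [M if cond then [M id = expr] else [M id = expr]]]]]

2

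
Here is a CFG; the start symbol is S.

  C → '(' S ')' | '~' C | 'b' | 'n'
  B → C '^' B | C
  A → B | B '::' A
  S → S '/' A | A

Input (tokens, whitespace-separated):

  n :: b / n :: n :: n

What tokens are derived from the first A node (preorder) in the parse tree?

[S [S [A [B [C n]] :: [A [B [C b]]]]] / [A [B [C n]] :: [A [B [C n]] :: [A [B [C n]]]]]]

n :: b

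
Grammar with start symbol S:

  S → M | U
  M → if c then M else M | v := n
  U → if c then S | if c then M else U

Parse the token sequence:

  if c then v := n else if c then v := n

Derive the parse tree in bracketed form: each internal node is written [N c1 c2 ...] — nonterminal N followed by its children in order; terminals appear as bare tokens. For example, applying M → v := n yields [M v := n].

S
U
if c then M else U
if c then v := n else U
if c then v := n else if c then S
if c then v := n else if c then M
if c then v := n else if c then v := n

[S [U if c then [M v := n] else [U if c then [S [M v := n]]]]]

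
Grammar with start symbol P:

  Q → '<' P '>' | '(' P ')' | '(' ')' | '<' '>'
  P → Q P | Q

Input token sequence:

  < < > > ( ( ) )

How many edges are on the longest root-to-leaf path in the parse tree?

[P [Q < [P [Q < >]] >] [P [Q ( [P [Q ( )]] )]]]

5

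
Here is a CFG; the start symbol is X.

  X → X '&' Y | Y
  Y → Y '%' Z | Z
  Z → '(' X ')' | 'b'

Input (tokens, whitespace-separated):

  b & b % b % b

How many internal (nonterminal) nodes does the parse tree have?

[X [X [Y [Z b]]] & [Y [Y [Y [Z b]] % [Z b]] % [Z b]]]

10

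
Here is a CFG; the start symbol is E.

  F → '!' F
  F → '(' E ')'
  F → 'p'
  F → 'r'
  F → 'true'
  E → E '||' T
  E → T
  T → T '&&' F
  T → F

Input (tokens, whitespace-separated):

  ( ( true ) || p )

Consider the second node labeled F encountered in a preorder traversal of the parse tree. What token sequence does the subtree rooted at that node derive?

( true )

[E [T [F ( [E [E [T [F ( [E [T [F true]]] )]]] || [T [F p]]] )]]]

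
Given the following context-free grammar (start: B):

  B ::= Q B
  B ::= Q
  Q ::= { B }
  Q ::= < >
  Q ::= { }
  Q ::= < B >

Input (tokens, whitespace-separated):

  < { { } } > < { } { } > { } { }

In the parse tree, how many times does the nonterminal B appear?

8

[B [Q < [B [Q { [B [Q { }]] }]] >] [B [Q < [B [Q { }] [B [Q { }]]] >] [B [Q { }] [B [Q { }]]]]]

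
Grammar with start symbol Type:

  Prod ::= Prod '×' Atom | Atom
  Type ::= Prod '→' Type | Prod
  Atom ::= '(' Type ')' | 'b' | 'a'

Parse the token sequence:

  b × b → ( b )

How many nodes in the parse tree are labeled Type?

3

[Type [Prod [Prod [Atom b]] × [Atom b]] → [Type [Prod [Atom ( [Type [Prod [Atom b]]] )]]]]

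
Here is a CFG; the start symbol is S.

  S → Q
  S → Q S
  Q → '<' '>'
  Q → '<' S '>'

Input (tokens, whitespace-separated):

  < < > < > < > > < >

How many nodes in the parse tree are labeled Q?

5

[S [Q < [S [Q < >] [S [Q < >] [S [Q < >]]]] >] [S [Q < >]]]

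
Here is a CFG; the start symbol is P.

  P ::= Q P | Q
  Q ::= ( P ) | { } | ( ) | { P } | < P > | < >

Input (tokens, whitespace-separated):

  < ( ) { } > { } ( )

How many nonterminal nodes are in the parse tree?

[P [Q < [P [Q ( )] [P [Q { }]]] >] [P [Q { }] [P [Q ( )]]]]

10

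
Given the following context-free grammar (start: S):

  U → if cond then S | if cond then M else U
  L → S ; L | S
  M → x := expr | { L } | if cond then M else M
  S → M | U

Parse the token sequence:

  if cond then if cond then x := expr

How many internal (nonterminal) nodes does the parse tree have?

6

[S [U if cond then [S [U if cond then [S [M x := expr]]]]]]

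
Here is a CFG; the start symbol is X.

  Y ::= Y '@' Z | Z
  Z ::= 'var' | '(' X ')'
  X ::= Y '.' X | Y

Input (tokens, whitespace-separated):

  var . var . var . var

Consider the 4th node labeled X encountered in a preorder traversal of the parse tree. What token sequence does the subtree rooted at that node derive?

[X [Y [Z var]] . [X [Y [Z var]] . [X [Y [Z var]] . [X [Y [Z var]]]]]]

var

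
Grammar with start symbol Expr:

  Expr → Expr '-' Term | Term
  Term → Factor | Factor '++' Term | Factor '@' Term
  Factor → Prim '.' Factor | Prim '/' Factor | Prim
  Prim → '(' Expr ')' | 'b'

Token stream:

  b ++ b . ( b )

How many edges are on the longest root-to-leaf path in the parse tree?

10

[Expr [Term [Factor [Prim b]] ++ [Term [Factor [Prim b] . [Factor [Prim ( [Expr [Term [Factor [Prim b]]]] )]]]]]]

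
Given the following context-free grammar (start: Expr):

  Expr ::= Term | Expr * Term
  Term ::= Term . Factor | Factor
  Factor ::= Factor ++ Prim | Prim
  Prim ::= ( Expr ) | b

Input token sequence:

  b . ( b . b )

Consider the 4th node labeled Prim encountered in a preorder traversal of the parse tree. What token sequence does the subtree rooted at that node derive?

[Expr [Term [Term [Factor [Prim b]]] . [Factor [Prim ( [Expr [Term [Term [Factor [Prim b]]] . [Factor [Prim b]]]] )]]]]

b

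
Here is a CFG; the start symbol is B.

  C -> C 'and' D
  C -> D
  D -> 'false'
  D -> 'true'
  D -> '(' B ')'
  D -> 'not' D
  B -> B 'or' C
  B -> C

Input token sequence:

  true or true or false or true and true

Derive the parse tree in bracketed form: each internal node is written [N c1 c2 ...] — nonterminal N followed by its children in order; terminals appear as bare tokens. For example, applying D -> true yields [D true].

B
B or C
B or C or C
B or C or C or C
C or C or C or C
D or C or C or C
true or C or C or C
true or D or C or C
true or true or C or C
true or true or D or C
true or true or false or C
true or true or false or C and D
true or true or false or D and D
true or true or false or true and D
true or true or false or true and true

[B [B [B [B [C [D true]]] or [C [D true]]] or [C [D false]]] or [C [C [D true]] and [D true]]]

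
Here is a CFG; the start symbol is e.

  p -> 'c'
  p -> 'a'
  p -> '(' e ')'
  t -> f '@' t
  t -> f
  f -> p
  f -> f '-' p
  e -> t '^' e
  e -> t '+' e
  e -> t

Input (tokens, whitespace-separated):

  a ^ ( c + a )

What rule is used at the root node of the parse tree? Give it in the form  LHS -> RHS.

[e [t [f [p a]]] ^ [e [t [f [p ( [e [t [f [p c]]] + [e [t [f [p a]]]]] )]]]]]

e -> t '^' e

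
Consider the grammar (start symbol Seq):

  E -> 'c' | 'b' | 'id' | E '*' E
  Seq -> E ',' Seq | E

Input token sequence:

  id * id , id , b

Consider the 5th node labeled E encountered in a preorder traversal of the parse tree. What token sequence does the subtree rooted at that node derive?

[Seq [E [E id] * [E id]] , [Seq [E id] , [Seq [E b]]]]

b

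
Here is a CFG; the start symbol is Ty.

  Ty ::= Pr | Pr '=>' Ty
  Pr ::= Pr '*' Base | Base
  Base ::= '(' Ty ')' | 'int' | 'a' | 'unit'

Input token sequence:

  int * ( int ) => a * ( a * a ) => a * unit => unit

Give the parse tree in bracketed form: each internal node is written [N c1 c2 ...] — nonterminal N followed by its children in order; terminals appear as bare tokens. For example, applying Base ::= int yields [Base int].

[Ty [Pr [Pr [Base int]] * [Base ( [Ty [Pr [Base int]]] )]] => [Ty [Pr [Pr [Base a]] * [Base ( [Ty [Pr [Pr [Base a]] * [Base a]]] )]] => [Ty [Pr [Pr [Base a]] * [Base unit]] => [Ty [Pr [Base unit]]]]]]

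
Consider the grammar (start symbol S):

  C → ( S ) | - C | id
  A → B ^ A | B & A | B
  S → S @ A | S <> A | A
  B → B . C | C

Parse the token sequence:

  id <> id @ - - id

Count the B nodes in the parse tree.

3

[S [S [S [A [B [C id]]]] <> [A [B [C id]]]] @ [A [B [C - [C - [C id]]]]]]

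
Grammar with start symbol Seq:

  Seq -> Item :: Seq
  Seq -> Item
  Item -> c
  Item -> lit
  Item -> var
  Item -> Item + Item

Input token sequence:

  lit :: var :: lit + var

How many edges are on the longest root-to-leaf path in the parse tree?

5

[Seq [Item lit] :: [Seq [Item var] :: [Seq [Item [Item lit] + [Item var]]]]]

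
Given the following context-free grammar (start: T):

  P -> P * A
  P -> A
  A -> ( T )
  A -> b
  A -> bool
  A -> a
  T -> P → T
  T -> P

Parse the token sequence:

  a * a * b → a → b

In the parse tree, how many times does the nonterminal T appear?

3

[T [P [P [P [A a]] * [A a]] * [A b]] → [T [P [A a]] → [T [P [A b]]]]]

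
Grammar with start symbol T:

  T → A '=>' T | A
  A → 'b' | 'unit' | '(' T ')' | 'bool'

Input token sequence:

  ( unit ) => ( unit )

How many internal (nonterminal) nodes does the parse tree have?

[T [A ( [T [A unit]] )] => [T [A ( [T [A unit]] )]]]

8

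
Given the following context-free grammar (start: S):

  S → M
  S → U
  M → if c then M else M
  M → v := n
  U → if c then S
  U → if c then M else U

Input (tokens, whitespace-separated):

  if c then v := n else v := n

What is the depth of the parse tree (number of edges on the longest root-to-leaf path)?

[S [M if c then [M v := n] else [M v := n]]]

3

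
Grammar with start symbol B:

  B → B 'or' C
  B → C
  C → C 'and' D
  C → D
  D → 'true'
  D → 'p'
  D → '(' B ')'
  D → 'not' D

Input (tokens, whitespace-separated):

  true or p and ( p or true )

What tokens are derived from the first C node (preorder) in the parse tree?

true

[B [B [C [D true]]] or [C [C [D p]] and [D ( [B [B [C [D p]]] or [C [D true]]] )]]]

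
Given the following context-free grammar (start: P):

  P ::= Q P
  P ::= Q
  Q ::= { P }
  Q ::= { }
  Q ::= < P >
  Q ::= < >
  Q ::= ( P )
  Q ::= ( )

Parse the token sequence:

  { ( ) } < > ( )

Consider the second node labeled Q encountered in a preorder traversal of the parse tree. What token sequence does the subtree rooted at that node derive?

[P [Q { [P [Q ( )]] }] [P [Q < >] [P [Q ( )]]]]

( )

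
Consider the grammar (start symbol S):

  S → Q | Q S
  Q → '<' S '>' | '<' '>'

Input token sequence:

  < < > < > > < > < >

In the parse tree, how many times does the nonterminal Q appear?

[S [Q < [S [Q < >] [S [Q < >]]] >] [S [Q < >] [S [Q < >]]]]

5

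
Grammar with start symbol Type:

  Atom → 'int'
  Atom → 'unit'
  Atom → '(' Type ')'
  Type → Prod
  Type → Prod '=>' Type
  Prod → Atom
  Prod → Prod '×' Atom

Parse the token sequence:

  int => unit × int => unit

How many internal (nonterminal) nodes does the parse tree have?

11

[Type [Prod [Atom int]] => [Type [Prod [Prod [Atom unit]] × [Atom int]] => [Type [Prod [Atom unit]]]]]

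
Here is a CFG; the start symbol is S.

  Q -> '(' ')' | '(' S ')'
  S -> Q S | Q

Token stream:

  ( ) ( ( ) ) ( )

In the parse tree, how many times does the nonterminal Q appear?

4

[S [Q ( )] [S [Q ( [S [Q ( )]] )] [S [Q ( )]]]]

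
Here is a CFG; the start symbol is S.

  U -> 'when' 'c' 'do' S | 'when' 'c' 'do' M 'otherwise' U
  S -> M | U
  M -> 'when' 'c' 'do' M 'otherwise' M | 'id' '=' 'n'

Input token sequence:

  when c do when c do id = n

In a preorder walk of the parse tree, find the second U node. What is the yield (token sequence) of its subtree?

[S [U when c do [S [U when c do [S [M id = n]]]]]]

when c do id = n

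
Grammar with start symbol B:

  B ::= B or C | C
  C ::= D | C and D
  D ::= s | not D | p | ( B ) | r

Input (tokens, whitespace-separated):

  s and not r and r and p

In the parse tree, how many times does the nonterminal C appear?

4

[B [C [C [C [C [D s]] and [D not [D r]]] and [D r]] and [D p]]]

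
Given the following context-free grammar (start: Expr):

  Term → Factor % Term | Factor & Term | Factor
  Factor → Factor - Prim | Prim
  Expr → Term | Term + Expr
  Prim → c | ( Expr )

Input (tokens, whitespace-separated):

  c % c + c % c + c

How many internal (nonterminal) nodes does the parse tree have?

[Expr [Term [Factor [Prim c]] % [Term [Factor [Prim c]]]] + [Expr [Term [Factor [Prim c]] % [Term [Factor [Prim c]]]] + [Expr [Term [Factor [Prim c]]]]]]

18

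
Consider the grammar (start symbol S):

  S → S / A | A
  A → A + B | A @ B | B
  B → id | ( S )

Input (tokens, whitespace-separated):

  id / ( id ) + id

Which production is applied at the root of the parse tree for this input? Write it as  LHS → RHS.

[S [S [A [B id]]] / [A [A [B ( [S [A [B id]]] )]] + [B id]]]

S → S / A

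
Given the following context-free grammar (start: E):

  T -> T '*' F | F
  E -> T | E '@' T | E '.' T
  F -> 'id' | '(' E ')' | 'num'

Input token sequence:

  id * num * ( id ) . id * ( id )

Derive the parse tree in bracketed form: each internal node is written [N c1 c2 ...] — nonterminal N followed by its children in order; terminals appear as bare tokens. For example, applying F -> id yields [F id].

E
E . T
T . T
T * F . T
T * F * F . T
F * F * F . T
id * F * F . T
id * num * F . T
id * num * ( E ) . T
id * num * ( T ) . T
id * num * ( F ) . T
id * num * ( id ) . T
id * num * ( id ) . T * F
id * num * ( id ) . F * F
id * num * ( id ) . id * F
id * num * ( id ) . id * ( E )
id * num * ( id ) . id * ( T )
id * num * ( id ) . id * ( F )
id * num * ( id ) . id * ( id )

[E [E [T [T [T [F id]] * [F num]] * [F ( [E [T [F id]]] )]]] . [T [T [F id]] * [F ( [E [T [F id]]] )]]]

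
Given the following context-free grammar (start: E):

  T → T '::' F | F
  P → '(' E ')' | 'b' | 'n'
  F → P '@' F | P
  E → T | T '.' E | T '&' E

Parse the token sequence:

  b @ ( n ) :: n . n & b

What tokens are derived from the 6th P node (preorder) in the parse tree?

[E [T [T [F [P b] @ [F [P ( [E [T [F [P n]]]] )]]]] :: [F [P n]]] . [E [T [F [P n]]] & [E [T [F [P b]]]]]]

b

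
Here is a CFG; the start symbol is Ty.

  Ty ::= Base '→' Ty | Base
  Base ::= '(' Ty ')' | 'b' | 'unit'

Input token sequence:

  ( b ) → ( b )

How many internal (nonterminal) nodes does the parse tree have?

[Ty [Base ( [Ty [Base b]] )] → [Ty [Base ( [Ty [Base b]] )]]]

8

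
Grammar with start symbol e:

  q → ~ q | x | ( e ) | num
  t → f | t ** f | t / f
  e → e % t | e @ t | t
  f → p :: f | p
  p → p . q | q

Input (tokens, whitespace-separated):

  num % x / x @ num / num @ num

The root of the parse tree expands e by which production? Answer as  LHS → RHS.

e → e @ t

[e [e [e [e [t [f [p [q num]]]]] % [t [t [f [p [q x]]]] / [f [p [q x]]]]] @ [t [t [f [p [q num]]]] / [f [p [q num]]]]] @ [t [f [p [q num]]]]]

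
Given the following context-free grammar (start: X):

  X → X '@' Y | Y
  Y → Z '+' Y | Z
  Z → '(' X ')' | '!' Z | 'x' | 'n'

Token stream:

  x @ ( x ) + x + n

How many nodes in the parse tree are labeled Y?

[X [X [Y [Z x]]] @ [Y [Z ( [X [Y [Z x]]] )] + [Y [Z x] + [Y [Z n]]]]]

5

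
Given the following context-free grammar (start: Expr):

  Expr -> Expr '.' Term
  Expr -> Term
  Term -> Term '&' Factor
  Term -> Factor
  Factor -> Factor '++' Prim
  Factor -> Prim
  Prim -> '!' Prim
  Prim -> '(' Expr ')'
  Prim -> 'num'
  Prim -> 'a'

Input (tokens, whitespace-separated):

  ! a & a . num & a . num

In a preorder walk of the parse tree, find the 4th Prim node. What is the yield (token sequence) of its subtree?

[Expr [Expr [Expr [Term [Term [Factor [Prim ! [Prim a]]]] & [Factor [Prim a]]]] . [Term [Term [Factor [Prim num]]] & [Factor [Prim a]]]] . [Term [Factor [Prim num]]]]

num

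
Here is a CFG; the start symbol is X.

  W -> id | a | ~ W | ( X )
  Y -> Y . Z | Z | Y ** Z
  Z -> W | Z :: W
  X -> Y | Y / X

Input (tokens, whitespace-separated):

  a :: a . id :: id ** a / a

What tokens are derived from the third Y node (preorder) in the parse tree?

a :: a

[X [Y [Y [Y [Z [Z [W a]] :: [W a]]] . [Z [Z [W id]] :: [W id]]] ** [Z [W a]]] / [X [Y [Z [W a]]]]]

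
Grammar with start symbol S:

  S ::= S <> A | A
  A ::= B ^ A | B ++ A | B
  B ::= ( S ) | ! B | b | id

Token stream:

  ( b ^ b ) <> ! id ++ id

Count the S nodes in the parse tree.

[S [S [A [B ( [S [A [B b] ^ [A [B b]]]] )]]] <> [A [B ! [B id]] ++ [A [B id]]]]

3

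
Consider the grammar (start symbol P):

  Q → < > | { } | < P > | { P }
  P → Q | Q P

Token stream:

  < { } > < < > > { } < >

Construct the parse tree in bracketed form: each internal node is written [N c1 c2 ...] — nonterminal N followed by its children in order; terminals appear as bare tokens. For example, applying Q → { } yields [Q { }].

P
Q P
< P > P
< Q > P
< { } > P
< { } > Q P
< { } > < P > P
< { } > < Q > P
< { } > < < > > P
< { } > < < > > Q P
< { } > < < > > { } P
< { } > < < > > { } Q
< { } > < < > > { } < >

[P [Q < [P [Q { }]] >] [P [Q < [P [Q < >]] >] [P [Q { }] [P [Q < >]]]]]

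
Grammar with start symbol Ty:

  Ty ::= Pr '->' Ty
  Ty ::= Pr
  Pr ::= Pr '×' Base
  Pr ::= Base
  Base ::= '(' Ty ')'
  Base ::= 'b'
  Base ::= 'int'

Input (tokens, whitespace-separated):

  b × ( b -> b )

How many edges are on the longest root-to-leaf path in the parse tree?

[Ty [Pr [Pr [Base b]] × [Base ( [Ty [Pr [Base b]] -> [Ty [Pr [Base b]]]] )]]]

7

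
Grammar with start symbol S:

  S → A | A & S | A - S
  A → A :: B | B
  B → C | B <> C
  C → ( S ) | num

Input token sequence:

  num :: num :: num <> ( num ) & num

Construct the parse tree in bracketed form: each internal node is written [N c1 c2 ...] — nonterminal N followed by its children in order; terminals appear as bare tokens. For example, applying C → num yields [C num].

S
A & S
A :: B & S
A :: B :: B & S
B :: B :: B & S
C :: B :: B & S
num :: B :: B & S
num :: C :: B & S
num :: num :: B & S
num :: num :: B <> C & S
num :: num :: C <> C & S
num :: num :: num <> C & S
num :: num :: num <> ( S ) & S
num :: num :: num <> ( A ) & S
num :: num :: num <> ( B ) & S
num :: num :: num <> ( C ) & S
num :: num :: num <> ( num ) & S
num :: num :: num <> ( num ) & A
num :: num :: num <> ( num ) & B
num :: num :: num <> ( num ) & C
num :: num :: num <> ( num ) & num

[S [A [A [A [B [C num]]] :: [B [C num]]] :: [B [B [C num]] <> [C ( [S [A [B [C num]]]] )]]] & [S [A [B [C num]]]]]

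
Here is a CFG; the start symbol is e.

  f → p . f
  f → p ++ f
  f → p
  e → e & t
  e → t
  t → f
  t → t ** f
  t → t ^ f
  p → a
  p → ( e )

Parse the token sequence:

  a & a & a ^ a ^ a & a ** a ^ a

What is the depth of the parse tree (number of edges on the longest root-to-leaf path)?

7

[e [e [e [e [t [f [p a]]]] & [t [f [p a]]]] & [t [t [t [f [p a]]] ^ [f [p a]]] ^ [f [p a]]]] & [t [t [t [f [p a]]] ** [f [p a]]] ^ [f [p a]]]]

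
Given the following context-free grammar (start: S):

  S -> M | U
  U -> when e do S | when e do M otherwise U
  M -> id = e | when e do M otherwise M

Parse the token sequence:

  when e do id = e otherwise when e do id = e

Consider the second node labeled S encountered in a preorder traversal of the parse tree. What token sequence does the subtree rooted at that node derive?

[S [U when e do [M id = e] otherwise [U when e do [S [M id = e]]]]]

id = e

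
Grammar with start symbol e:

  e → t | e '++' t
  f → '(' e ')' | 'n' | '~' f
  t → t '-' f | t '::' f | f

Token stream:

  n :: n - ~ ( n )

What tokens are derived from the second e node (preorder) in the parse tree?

[e [t [t [t [f n]] :: [f n]] - [f ~ [f ( [e [t [f n]]] )]]]]

n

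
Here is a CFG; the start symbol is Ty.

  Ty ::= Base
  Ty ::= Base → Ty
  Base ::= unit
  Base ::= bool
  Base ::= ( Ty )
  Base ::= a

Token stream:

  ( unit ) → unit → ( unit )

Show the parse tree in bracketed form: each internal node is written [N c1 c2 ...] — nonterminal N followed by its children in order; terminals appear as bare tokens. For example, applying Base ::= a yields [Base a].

Ty
Base → Ty
( Ty ) → Ty
( Base ) → Ty
( unit ) → Ty
( unit ) → Base → Ty
( unit ) → unit → Ty
( unit ) → unit → Base
( unit ) → unit → ( Ty )
( unit ) → unit → ( Base )
( unit ) → unit → ( unit )

[Ty [Base ( [Ty [Base unit]] )] → [Ty [Base unit] → [Ty [Base ( [Ty [Base unit]] )]]]]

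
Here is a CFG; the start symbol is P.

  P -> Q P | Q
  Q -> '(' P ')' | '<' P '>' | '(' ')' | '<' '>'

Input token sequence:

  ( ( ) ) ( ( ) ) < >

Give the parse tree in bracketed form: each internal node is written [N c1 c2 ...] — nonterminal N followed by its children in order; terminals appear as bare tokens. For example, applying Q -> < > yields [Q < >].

[P [Q ( [P [Q ( )]] )] [P [Q ( [P [Q ( )]] )] [P [Q < >]]]]

P
Q P
( P ) P
( Q ) P
( ( ) ) P
( ( ) ) Q P
( ( ) ) ( P ) P
( ( ) ) ( Q ) P
( ( ) ) ( ( ) ) P
( ( ) ) ( ( ) ) Q
( ( ) ) ( ( ) ) < >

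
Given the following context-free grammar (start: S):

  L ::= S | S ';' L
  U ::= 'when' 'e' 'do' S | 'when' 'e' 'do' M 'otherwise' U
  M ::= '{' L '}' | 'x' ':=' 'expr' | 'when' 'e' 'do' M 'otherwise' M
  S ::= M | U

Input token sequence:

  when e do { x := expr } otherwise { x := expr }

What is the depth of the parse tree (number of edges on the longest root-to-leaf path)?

[S [M when e do [M { [L [S [M x := expr]]] }] otherwise [M { [L [S [M x := expr]]] }]]]

6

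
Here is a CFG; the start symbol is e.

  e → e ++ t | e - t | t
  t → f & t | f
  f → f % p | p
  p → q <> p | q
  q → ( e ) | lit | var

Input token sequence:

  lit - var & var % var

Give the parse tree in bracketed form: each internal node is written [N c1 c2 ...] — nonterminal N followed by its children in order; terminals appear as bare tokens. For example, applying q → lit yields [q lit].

[e [e [t [f [p [q lit]]]]] - [t [f [p [q var]]] & [t [f [f [p [q var]]] % [p [q var]]]]]]

e
e - t
t - t
f - t
p - t
q - t
lit - t
lit - f & t
lit - p & t
lit - q & t
lit - var & t
lit - var & f
lit - var & f % p
lit - var & p % p
lit - var & q % p
lit - var & var % p
lit - var & var % q
lit - var & var % var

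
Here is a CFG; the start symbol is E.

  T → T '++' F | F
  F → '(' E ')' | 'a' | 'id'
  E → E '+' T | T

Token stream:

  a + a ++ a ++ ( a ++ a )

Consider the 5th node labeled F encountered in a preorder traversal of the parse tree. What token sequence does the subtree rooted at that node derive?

a

[E [E [T [F a]]] + [T [T [T [F a]] ++ [F a]] ++ [F ( [E [T [T [F a]] ++ [F a]]] )]]]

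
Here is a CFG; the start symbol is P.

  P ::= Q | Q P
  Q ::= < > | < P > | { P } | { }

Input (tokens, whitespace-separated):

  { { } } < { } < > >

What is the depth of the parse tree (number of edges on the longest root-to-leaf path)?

[P [Q { [P [Q { }]] }] [P [Q < [P [Q { }] [P [Q < >]]] >]]]

6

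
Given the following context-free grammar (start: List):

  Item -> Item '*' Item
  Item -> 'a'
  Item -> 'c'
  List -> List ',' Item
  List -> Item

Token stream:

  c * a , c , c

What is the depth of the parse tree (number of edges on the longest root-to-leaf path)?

5

[List [List [List [Item [Item c] * [Item a]]] , [Item c]] , [Item c]]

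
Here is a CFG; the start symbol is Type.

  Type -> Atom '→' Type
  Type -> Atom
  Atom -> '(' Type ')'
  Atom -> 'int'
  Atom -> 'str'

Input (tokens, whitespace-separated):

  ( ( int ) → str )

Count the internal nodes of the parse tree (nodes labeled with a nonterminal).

[Type [Atom ( [Type [Atom ( [Type [Atom int]] )] → [Type [Atom str]]] )]]

8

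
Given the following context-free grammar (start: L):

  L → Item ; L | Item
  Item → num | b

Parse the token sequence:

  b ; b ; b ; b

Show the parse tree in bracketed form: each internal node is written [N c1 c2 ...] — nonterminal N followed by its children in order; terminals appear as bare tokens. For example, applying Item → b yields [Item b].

[L [Item b] ; [L [Item b] ; [L [Item b] ; [L [Item b]]]]]

L
Item ; L
b ; L
b ; Item ; L
b ; b ; L
b ; b ; Item ; L
b ; b ; b ; L
b ; b ; b ; Item
b ; b ; b ; b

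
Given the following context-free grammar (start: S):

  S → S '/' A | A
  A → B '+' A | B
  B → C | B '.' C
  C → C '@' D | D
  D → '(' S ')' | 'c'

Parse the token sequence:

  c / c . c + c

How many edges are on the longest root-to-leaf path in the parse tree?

6

[S [S [A [B [C [D c]]]]] / [A [B [B [C [D c]]] . [C [D c]]] + [A [B [C [D c]]]]]]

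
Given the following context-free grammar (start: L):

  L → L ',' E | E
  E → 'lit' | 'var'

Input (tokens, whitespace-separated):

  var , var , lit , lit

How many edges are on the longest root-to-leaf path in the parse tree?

[L [L [L [L [E var]] , [E var]] , [E lit]] , [E lit]]

5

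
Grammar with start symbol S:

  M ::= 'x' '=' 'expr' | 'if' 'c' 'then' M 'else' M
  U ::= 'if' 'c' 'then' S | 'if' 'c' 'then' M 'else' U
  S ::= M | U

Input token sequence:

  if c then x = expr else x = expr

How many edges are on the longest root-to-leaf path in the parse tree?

3

[S [M if c then [M x = expr] else [M x = expr]]]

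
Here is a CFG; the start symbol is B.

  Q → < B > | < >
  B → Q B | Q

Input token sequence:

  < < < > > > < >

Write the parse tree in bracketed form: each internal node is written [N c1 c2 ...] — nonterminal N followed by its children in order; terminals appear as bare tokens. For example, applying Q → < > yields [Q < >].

[B [Q < [B [Q < [B [Q < >]] >]] >] [B [Q < >]]]

B
Q B
< B > B
< Q > B
< < B > > B
< < Q > > B
< < < > > > B
< < < > > > Q
< < < > > > < >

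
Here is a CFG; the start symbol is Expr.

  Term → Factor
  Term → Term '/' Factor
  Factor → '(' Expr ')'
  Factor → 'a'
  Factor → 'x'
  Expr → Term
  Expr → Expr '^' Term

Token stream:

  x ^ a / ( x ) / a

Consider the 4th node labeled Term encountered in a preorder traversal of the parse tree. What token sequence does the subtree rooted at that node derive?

[Expr [Expr [Term [Factor x]]] ^ [Term [Term [Term [Factor a]] / [Factor ( [Expr [Term [Factor x]]] )]] / [Factor a]]]

a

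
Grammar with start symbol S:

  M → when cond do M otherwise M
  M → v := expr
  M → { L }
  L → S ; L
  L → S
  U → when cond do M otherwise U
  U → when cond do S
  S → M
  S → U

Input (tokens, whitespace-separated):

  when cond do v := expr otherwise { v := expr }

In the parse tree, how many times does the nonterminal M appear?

[S [M when cond do [M v := expr] otherwise [M { [L [S [M v := expr]]] }]]]

4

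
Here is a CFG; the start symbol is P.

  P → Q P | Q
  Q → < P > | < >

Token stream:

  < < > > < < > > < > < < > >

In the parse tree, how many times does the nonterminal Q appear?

[P [Q < [P [Q < >]] >] [P [Q < [P [Q < >]] >] [P [Q < >] [P [Q < [P [Q < >]] >]]]]]

7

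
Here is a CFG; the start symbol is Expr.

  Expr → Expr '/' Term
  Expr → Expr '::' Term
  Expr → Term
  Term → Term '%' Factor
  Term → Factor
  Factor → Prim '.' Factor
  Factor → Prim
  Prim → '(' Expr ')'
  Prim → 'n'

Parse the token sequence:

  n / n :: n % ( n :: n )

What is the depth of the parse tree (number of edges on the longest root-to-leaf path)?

9

[Expr [Expr [Expr [Term [Factor [Prim n]]]] / [Term [Factor [Prim n]]]] :: [Term [Term [Factor [Prim n]]] % [Factor [Prim ( [Expr [Expr [Term [Factor [Prim n]]]] :: [Term [Factor [Prim n]]]] )]]]]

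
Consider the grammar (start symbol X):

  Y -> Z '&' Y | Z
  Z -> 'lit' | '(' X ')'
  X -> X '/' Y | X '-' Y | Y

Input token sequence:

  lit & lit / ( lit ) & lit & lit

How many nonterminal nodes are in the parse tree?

[X [X [Y [Z lit] & [Y [Z lit]]]] / [Y [Z ( [X [Y [Z lit]]] )] & [Y [Z lit] & [Y [Z lit]]]]]

15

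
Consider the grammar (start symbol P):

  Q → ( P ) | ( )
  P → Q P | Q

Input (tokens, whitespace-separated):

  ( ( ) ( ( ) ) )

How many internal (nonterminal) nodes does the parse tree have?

[P [Q ( [P [Q ( )] [P [Q ( [P [Q ( )]] )]]] )]]

8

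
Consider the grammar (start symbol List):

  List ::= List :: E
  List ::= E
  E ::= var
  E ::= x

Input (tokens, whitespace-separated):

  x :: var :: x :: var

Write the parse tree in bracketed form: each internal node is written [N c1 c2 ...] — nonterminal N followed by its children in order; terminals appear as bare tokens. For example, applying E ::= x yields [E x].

[List [List [List [List [E x]] :: [E var]] :: [E x]] :: [E var]]

List
List :: E
List :: E :: E
List :: E :: E :: E
E :: E :: E :: E
x :: E :: E :: E
x :: var :: E :: E
x :: var :: x :: E
x :: var :: x :: var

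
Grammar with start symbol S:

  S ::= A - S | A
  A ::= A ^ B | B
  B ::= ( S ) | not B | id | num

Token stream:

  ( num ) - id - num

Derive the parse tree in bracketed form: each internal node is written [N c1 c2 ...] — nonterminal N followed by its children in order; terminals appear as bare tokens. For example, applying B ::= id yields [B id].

S
A - S
B - S
( S ) - S
( A ) - S
( B ) - S
( num ) - S
( num ) - A - S
( num ) - B - S
( num ) - id - S
( num ) - id - A
( num ) - id - B
( num ) - id - num

[S [A [B ( [S [A [B num]]] )]] - [S [A [B id]] - [S [A [B num]]]]]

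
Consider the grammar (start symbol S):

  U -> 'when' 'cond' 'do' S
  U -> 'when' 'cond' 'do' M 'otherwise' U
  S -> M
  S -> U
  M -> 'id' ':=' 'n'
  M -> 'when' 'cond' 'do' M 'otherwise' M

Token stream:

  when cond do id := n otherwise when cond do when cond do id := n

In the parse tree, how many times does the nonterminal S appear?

3

[S [U when cond do [M id := n] otherwise [U when cond do [S [U when cond do [S [M id := n]]]]]]]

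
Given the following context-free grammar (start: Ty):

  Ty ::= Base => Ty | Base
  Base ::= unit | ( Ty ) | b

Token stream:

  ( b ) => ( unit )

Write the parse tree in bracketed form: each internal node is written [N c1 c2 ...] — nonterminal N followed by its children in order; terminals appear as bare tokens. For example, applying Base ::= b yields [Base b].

Ty
Base => Ty
( Ty ) => Ty
( Base ) => Ty
( b ) => Ty
( b ) => Base
( b ) => ( Ty )
( b ) => ( Base )
( b ) => ( unit )

[Ty [Base ( [Ty [Base b]] )] => [Ty [Base ( [Ty [Base unit]] )]]]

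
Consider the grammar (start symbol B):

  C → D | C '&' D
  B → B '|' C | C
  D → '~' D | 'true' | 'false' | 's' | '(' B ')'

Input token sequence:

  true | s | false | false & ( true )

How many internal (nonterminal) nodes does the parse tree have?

17

[B [B [B [B [C [D true]]] | [C [D s]]] | [C [D false]]] | [C [C [D false]] & [D ( [B [C [D true]]] )]]]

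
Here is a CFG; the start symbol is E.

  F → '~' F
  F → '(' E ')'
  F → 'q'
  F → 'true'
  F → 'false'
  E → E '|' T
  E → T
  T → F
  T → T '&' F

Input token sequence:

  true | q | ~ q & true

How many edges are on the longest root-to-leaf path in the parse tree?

5

[E [E [E [T [F true]]] | [T [F q]]] | [T [T [F ~ [F q]]] & [F true]]]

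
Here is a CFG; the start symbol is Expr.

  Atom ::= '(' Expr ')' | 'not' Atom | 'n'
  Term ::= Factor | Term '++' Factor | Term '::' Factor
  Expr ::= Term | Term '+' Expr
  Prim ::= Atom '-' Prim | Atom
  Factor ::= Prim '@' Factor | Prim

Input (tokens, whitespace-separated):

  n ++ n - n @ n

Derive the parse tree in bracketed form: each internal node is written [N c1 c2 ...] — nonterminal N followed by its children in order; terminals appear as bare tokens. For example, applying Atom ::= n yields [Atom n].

[Expr [Term [Term [Factor [Prim [Atom n]]]] ++ [Factor [Prim [Atom n] - [Prim [Atom n]]] @ [Factor [Prim [Atom n]]]]]]

Expr
Term
Term ++ Factor
Factor ++ Factor
Prim ++ Factor
Atom ++ Factor
n ++ Factor
n ++ Prim @ Factor
n ++ Atom - Prim @ Factor
n ++ n - Prim @ Factor
n ++ n - Atom @ Factor
n ++ n - n @ Factor
n ++ n - n @ Prim
n ++ n - n @ Atom
n ++ n - n @ n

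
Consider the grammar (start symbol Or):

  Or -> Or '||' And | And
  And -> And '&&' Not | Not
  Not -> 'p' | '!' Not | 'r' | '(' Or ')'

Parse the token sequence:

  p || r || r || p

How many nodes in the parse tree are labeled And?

4

[Or [Or [Or [Or [And [Not p]]] || [And [Not r]]] || [And [Not r]]] || [And [Not p]]]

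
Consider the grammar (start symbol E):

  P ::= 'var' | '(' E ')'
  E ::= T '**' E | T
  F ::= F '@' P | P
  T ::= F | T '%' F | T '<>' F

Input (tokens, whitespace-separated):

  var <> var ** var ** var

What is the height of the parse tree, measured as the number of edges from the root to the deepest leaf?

[E [T [T [F [P var]]] <> [F [P var]]] ** [E [T [F [P var]]] ** [E [T [F [P var]]]]]]

6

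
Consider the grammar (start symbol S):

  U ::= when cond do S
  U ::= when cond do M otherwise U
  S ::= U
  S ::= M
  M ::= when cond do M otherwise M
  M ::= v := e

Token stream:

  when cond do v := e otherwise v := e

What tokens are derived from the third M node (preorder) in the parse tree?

v := e

[S [M when cond do [M v := e] otherwise [M v := e]]]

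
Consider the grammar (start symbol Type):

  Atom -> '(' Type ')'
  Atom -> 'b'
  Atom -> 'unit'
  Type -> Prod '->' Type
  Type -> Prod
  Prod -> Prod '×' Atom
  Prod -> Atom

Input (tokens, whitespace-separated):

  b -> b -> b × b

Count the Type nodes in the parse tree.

[Type [Prod [Atom b]] -> [Type [Prod [Atom b]] -> [Type [Prod [Prod [Atom b]] × [Atom b]]]]]

3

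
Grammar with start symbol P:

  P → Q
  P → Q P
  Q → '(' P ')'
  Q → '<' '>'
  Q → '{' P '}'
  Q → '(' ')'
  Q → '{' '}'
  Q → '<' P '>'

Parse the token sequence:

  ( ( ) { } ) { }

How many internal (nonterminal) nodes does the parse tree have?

[P [Q ( [P [Q ( )] [P [Q { }]]] )] [P [Q { }]]]

8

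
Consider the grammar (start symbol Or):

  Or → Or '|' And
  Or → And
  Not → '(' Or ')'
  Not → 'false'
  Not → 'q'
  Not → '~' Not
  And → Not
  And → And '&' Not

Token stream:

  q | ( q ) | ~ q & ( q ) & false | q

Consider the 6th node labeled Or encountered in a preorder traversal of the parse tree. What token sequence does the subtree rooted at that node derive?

[Or [Or [Or [Or [And [Not q]]] | [And [Not ( [Or [And [Not q]]] )]]] | [And [And [And [Not ~ [Not q]]] & [Not ( [Or [And [Not q]]] )]] & [Not false]]] | [And [Not q]]]

q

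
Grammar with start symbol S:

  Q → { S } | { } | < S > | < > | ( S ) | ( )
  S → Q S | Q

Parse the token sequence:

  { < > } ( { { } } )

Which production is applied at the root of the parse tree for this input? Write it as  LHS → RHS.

[S [Q { [S [Q < >]] }] [S [Q ( [S [Q { [S [Q { }]] }]] )]]]

S → Q S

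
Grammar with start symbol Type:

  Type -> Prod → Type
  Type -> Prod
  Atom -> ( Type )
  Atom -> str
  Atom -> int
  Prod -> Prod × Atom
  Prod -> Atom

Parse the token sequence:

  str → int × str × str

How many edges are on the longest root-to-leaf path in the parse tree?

6

[Type [Prod [Atom str]] → [Type [Prod [Prod [Prod [Atom int]] × [Atom str]] × [Atom str]]]]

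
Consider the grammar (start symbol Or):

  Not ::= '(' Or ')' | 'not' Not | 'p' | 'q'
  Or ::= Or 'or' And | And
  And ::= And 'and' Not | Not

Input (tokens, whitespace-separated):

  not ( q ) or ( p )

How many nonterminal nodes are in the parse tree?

13

[Or [Or [And [Not not [Not ( [Or [And [Not q]]] )]]]] or [And [Not ( [Or [And [Not p]]] )]]]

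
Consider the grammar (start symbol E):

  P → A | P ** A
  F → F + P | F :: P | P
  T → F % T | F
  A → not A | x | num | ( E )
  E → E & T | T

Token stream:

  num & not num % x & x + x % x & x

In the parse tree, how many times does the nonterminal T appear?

6

[E [E [E [E [T [F [P [A num]]]]] & [T [F [P [A not [A num]]]] % [T [F [P [A x]]]]]] & [T [F [F [P [A x]]] + [P [A x]]] % [T [F [P [A x]]]]]] & [T [F [P [A x]]]]]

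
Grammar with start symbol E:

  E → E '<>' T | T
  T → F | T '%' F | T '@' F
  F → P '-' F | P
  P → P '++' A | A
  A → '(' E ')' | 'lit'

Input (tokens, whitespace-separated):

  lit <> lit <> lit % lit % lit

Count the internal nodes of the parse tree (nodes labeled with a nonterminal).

[E [E [E [T [F [P [A lit]]]]] <> [T [F [P [A lit]]]]] <> [T [T [T [F [P [A lit]]]] % [F [P [A lit]]]] % [F [P [A lit]]]]]

23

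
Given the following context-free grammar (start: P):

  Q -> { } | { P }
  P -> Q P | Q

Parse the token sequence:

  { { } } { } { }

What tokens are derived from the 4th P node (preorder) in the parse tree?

{ }

[P [Q { [P [Q { }]] }] [P [Q { }] [P [Q { }]]]]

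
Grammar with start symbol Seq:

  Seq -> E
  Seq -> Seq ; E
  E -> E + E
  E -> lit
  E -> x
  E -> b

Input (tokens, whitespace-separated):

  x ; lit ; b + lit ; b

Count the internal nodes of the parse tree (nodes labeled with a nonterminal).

10

[Seq [Seq [Seq [Seq [E x]] ; [E lit]] ; [E [E b] + [E lit]]] ; [E b]]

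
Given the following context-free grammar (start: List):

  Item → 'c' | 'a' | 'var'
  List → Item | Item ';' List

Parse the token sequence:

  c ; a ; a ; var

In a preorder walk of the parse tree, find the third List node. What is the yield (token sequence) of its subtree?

[List [Item c] ; [List [Item a] ; [List [Item a] ; [List [Item var]]]]]

a ; var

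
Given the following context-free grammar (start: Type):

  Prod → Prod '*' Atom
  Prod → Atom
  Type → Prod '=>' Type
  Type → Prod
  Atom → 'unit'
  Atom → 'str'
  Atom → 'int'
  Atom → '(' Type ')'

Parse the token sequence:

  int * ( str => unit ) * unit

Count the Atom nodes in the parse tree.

5

[Type [Prod [Prod [Prod [Atom int]] * [Atom ( [Type [Prod [Atom str]] => [Type [Prod [Atom unit]]]] )]] * [Atom unit]]]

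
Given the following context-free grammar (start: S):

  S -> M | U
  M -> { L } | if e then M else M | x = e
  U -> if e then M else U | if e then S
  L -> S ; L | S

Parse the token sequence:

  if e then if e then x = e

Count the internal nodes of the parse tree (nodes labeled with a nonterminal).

[S [U if e then [S [U if e then [S [M x = e]]]]]]

6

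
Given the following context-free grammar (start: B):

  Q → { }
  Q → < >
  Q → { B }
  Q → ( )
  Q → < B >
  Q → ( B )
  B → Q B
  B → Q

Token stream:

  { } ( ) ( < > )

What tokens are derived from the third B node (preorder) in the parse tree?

( < > )

[B [Q { }] [B [Q ( )] [B [Q ( [B [Q < >]] )]]]]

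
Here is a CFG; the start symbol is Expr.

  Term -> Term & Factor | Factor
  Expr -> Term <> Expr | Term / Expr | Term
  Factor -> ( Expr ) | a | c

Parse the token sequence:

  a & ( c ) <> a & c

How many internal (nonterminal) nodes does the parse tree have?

[Expr [Term [Term [Factor a]] & [Factor ( [Expr [Term [Factor c]]] )]] <> [Expr [Term [Term [Factor a]] & [Factor c]]]]

13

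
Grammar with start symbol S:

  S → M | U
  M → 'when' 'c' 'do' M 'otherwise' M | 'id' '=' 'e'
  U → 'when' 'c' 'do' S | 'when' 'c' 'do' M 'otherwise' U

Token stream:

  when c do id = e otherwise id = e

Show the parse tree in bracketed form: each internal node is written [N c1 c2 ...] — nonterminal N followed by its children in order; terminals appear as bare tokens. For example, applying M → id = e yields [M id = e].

[S [M when c do [M id = e] otherwise [M id = e]]]

S
M
when c do M otherwise M
when c do id = e otherwise M
when c do id = e otherwise id = e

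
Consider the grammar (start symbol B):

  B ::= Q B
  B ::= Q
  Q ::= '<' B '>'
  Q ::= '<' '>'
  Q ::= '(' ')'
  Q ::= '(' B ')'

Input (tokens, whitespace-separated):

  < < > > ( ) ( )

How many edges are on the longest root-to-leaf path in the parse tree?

4

[B [Q < [B [Q < >]] >] [B [Q ( )] [B [Q ( )]]]]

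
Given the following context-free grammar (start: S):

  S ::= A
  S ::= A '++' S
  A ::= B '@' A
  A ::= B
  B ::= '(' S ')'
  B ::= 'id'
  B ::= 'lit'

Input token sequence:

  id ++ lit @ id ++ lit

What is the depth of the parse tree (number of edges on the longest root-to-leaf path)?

5

[S [A [B id]] ++ [S [A [B lit] @ [A [B id]]] ++ [S [A [B lit]]]]]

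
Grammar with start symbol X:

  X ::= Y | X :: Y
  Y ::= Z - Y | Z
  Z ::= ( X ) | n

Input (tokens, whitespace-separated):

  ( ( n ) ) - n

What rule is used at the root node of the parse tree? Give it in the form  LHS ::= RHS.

X ::= Y

[X [Y [Z ( [X [Y [Z ( [X [Y [Z n]]] )]]] )] - [Y [Z n]]]]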